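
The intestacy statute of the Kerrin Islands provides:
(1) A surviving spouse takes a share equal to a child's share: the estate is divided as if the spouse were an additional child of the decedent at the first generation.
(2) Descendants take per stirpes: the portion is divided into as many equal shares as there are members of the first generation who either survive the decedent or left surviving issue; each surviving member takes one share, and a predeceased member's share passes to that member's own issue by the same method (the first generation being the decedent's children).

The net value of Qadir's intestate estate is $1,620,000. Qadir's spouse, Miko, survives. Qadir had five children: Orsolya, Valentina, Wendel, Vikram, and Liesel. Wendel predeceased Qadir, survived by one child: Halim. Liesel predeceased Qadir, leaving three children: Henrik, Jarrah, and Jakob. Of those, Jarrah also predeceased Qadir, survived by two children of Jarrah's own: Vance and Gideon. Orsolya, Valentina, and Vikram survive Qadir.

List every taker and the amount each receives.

The spouse counts as an additional share at the children's level, so there are 6 primary shares of $270,000. Miko takes one such share ($270,000).
The children's combined portion ($1,350,000) is divided into 5 shares of $270,000: Orsolya, Valentina, and Vikram each take $270,000; Wendel's $270,000 share passes to Wendel's issue; Liesel's $270,000 share passes to Liesel's issue.
Wendel's share ($270,000) passes entirely to Halim.
Liesel's share ($270,000) is divided into 3 shares of $90,000: Henrik and Jakob each take $90,000; Jarrah's $90,000 share passes to Jarrah's issue.
Jarrah's share ($90,000) is divided into 2 shares of $45,000: Vance and Gideon each take $45,000.

Miko: $270,000; Orsolya: $270,000; Valentina: $270,000; Halim: $270,000; Vikram: $270,000; Henrik: $90,000; Vance: $45,000; Gideon: $45,000; Jakob: $90,000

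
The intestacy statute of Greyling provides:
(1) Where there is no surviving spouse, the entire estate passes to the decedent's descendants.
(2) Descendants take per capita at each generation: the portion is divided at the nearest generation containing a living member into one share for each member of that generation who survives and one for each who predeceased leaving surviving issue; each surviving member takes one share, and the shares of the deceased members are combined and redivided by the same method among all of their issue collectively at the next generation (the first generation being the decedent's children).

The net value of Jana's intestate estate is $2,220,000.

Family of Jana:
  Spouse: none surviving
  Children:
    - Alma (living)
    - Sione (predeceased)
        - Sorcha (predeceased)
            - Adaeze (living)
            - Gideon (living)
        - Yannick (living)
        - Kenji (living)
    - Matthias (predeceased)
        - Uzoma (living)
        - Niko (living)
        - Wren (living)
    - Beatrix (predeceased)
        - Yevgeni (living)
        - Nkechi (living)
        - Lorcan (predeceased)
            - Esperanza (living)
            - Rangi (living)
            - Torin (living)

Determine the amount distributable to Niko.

The entire $2,220,000 passes to the descendants.
That amount ($2,220,000) is divided at the children's generation into 4 shares of $555,000. Alma takes $555,000. The 3 shares of the deceased (Sione, Matthias, and Beatrix) are combined into a pool of $1,665,000.
That pool ($1,665,000) is divided at the grandchildren's generation into 9 shares of $185,000. Yannick, Kenji, Uzoma, Niko, Wren, Yevgeni, and Nkechi each take $185,000. The 2 shares of the deceased (Sorcha and Lorcan) are combined into a pool of $370,000.
That pool ($370,000) is divided at the great-grandchildren's generation equally among Adaeze, Gideon, Esperanza, Rangi, and Torin: $74,000 each.

Niko receives $185,000.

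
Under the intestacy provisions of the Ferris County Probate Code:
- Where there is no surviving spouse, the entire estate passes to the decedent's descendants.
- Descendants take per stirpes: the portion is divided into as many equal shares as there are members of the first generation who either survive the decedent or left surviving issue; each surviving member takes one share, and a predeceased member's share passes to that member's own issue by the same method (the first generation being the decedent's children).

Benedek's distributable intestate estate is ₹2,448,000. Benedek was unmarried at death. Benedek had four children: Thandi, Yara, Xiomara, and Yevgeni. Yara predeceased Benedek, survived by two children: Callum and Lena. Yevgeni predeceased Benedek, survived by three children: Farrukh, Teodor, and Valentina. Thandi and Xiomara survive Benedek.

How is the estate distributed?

Thandi: ₹612,000; Callum: ₹306,000; Lena: ₹306,000; Xiomara: ₹612,000; Farrukh: ₹204,000; Teodor: ₹204,000; Valentina: ₹204,000

The entire ₹2,448,000 passes to the descendants.
That amount (₹2,448,000) is divided into 4 shares of ₹612,000: Thandi and Xiomara each take ₹612,000; Yara's ₹612,000 share passes to Yara's issue; Yevgeni's ₹612,000 share passes to Yevgeni's issue.
Yara's share (₹612,000) is divided into 2 shares of ₹306,000: Callum and Lena each take ₹306,000.
Yevgeni's share (₹612,000) is divided into 3 shares of ₹204,000: Farrukh, Teodor, and Valentina each take ₹204,000.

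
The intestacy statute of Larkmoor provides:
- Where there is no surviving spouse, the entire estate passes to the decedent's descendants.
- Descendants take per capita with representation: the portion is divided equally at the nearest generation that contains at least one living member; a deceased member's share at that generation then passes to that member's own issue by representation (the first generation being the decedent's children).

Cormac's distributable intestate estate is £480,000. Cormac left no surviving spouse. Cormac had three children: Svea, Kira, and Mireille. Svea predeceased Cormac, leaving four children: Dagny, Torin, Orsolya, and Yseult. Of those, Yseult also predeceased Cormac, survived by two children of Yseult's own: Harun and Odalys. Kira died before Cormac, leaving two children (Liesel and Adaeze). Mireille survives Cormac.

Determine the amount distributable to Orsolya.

The entire £480,000 passes to the descendants.
That amount (£480,000) is divided into 3 shares of £160,000: Mireille takes £160,000; Svea's £160,000 share passes to Svea's issue; Kira's £160,000 share passes to Kira's issue.
Svea's share (£160,000) is divided into 4 shares of £40,000: Dagny, Torin, and Orsolya each take £40,000; Yseult's £40,000 share passes to Yseult's issue.
Yseult's share (£40,000) is divided into 2 shares of £20,000: Harun and Odalys each take £20,000.
Kira's share (£160,000) is divided into 2 shares of £80,000: Liesel and Adaeze each take £80,000.

Orsolya receives £40,000.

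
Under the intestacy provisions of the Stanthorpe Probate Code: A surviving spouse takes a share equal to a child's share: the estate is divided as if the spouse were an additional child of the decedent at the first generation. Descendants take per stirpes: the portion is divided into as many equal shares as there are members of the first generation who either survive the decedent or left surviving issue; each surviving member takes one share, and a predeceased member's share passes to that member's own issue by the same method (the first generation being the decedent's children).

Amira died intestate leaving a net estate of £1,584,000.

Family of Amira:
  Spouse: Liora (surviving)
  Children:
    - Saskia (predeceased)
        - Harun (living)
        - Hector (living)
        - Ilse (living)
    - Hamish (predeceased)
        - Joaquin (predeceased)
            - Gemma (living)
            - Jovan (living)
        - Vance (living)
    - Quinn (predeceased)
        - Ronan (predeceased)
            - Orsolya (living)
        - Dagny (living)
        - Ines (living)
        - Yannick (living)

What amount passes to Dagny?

Dagny receives £99,000.

The spouse counts as an additional share at the children's level, so there are 4 primary shares of £396,000. Liora takes one such share (£396,000).
The children's combined portion (£1,188,000) is divided into 3 shares of £396,000: Saskia's £396,000 share passes to Saskia's issue; Hamish's £396,000 share passes to Hamish's issue; Quinn's £396,000 share passes to Quinn's issue.
Saskia's share (£396,000) is divided into 3 shares of £132,000: Harun, Hector, and Ilse each take £132,000.
Hamish's share (£396,000) is divided into 2 shares of £198,000: Vance takes £198,000; Joaquin's £198,000 share passes to Joaquin's issue.
Joaquin's share (£198,000) is divided into 2 shares of £99,000: Gemma and Jovan each take £99,000.
Quinn's share (£396,000) is divided into 4 shares of £99,000: Dagny, Ines, and Yannick each take £99,000; Ronan's £99,000 share passes to Ronan's issue.
Ronan's share (£99,000) passes entirely to Orsolya.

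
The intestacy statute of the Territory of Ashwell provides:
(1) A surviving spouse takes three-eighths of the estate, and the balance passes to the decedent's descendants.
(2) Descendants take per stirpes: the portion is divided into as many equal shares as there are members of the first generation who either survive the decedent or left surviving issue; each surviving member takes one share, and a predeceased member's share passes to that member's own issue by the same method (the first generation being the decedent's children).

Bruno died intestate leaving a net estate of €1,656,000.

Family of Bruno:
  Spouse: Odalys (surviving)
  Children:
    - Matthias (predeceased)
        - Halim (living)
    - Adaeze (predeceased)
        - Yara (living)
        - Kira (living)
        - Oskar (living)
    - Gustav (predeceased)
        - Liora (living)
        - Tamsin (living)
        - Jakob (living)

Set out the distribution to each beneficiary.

Odalys: €621,000; Halim: €345,000; Yara: €115,000; Kira: €115,000; Oskar: €115,000; Liora: €115,000; Tamsin: €115,000; Jakob: €115,000

Odalys takes three-eighths of €1,656,000 = €621,000. The remaining €1,035,000 passes to the descendants.
The descendants' portion (€1,035,000) is divided into 3 shares of €345,000: Matthias's €345,000 share passes to Matthias's issue; Adaeze's €345,000 share passes to Adaeze's issue; Gustav's €345,000 share passes to Gustav's issue.
Matthias's share (€345,000) passes entirely to Halim.
Adaeze's share (€345,000) is divided into 3 shares of €115,000: Yara, Kira, and Oskar each take €115,000.
Gustav's share (€345,000) is divided into 3 shares of €115,000: Liora, Tamsin, and Jakob each take €115,000.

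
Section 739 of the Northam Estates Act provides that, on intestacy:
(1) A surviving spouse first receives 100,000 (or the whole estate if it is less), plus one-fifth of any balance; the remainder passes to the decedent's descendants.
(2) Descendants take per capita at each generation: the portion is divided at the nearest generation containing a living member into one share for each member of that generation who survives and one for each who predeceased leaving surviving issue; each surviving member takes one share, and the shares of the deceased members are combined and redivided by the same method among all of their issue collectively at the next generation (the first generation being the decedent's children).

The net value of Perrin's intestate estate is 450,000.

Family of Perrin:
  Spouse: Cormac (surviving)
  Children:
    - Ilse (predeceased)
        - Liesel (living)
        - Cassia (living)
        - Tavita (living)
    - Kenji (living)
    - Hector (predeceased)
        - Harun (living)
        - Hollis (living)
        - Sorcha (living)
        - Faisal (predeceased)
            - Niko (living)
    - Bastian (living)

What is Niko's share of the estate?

Cormac first takes 100,000, leaving a balance of 350,000. Cormac then takes one-fifth of the balance (70,000), for a total of 170,000. The remaining 280,000 passes to the descendants.
The descendants' portion (280,000) is divided at the children's generation into 4 shares of 70,000. Kenji and Bastian each take 70,000. The 2 shares of the deceased (Ilse and Hector) are combined into a pool of 140,000.
That pool (140,000) is divided at the grandchildren's generation into 7 shares of 20,000. Liesel, Cassia, Tavita, Harun, Hollis, and Sorcha each take 20,000. The remaining share for the deceased Faisal (20,000) is carried to the next generation.
That pool (20,000) passes entirely to Niko, the sole taker at the great-grandchildren's generation.

Niko receives 20,000.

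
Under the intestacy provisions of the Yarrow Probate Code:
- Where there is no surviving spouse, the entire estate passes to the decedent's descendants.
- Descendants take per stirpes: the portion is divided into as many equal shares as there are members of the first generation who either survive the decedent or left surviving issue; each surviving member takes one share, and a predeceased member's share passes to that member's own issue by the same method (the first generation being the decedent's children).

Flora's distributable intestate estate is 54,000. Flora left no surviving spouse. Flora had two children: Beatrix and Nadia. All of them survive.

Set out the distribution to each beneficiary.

Beatrix: 27,000; Nadia: 27,000

The entire 54,000 passes to the descendants.
That amount (54,000) is divided into 2 shares of 27,000: Beatrix and Nadia each take 27,000.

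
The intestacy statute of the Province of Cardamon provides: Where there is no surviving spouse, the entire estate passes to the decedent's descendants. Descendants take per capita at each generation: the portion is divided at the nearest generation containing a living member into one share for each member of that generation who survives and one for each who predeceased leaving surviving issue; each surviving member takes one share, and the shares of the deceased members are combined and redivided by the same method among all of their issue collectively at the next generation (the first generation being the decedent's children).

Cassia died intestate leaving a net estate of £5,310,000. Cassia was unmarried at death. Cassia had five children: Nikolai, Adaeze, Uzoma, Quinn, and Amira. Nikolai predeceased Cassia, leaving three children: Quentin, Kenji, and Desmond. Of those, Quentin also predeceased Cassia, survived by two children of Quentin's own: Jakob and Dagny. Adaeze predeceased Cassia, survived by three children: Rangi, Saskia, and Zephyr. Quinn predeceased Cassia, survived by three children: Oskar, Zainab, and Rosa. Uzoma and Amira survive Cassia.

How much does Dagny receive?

Dagny receives £177,000.

The entire £5,310,000 passes to the descendants.
That amount (£5,310,000) is divided at the children's generation into 5 shares of £1,062,000. Uzoma and Amira each take £1,062,000. The 3 shares of the deceased (Nikolai, Adaeze, and Quinn) are combined into a pool of £3,186,000.
That pool (£3,186,000) is divided at the grandchildren's generation into 9 shares of £354,000. Kenji, Desmond, Rangi, Saskia, Zephyr, Oskar, Zainab, and Rosa each take £354,000. The remaining share for the deceased Quentin (£354,000) is carried to the next generation.
That pool (£354,000) is divided at the great-grandchildren's generation equally among Jakob and Dagny: £177,000 each.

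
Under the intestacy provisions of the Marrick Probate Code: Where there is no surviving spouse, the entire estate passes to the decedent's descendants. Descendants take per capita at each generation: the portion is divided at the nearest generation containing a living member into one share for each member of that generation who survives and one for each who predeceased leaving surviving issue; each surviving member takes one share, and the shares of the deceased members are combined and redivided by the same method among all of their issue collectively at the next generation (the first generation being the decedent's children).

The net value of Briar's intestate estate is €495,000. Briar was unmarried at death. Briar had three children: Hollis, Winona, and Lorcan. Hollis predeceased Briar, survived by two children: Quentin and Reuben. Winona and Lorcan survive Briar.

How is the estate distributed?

The entire €495,000 passes to the descendants.
That amount (€495,000) is divided at the children's generation into 3 shares of €165,000. Winona and Lorcan each take €165,000. The remaining share for the deceased Hollis (€165,000) is carried to the next generation.
That pool (€165,000) is divided at the grandchildren's generation equally among Quentin and Reuben: €82,500 each.

Quentin: €82,500; Reuben: €82,500; Winona: €165,000; Lorcan: €165,000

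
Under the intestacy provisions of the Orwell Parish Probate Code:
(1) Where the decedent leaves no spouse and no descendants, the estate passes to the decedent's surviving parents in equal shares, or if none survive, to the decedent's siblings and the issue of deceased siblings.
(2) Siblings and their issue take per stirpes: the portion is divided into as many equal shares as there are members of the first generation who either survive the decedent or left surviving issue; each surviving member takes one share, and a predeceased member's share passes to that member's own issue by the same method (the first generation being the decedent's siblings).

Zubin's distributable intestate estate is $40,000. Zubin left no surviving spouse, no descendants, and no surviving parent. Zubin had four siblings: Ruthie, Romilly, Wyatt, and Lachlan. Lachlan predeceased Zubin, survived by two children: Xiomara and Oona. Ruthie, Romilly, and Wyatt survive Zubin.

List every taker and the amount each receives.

The entire $40,000 passes to the siblings and their issue.
That amount ($40,000) is divided into 4 shares of $10,000: Ruthie, Romilly, and Wyatt each take $10,000; Lachlan's $10,000 share passes to Lachlan's issue.
Lachlan's share ($10,000) is divided into 2 shares of $5,000: Xiomara and Oona each take $5,000.

Ruthie: $10,000; Romilly: $10,000; Wyatt: $10,000; Xiomara: $5,000; Oona: $5,000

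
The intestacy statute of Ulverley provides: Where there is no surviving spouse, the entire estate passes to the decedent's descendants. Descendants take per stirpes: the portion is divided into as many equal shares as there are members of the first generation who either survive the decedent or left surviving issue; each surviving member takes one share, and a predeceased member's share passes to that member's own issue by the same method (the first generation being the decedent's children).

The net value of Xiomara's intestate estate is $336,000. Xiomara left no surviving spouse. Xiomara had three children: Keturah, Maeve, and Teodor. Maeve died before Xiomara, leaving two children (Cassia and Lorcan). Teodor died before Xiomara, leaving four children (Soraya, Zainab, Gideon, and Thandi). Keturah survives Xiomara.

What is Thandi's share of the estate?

The entire $336,000 passes to the descendants.
That amount ($336,000) is divided into 3 shares of $112,000: Keturah takes $112,000; Maeve's $112,000 share passes to Maeve's issue; Teodor's $112,000 share passes to Teodor's issue.
Maeve's share ($112,000) is divided into 2 shares of $56,000: Cassia and Lorcan each take $56,000.
Teodor's share ($112,000) is divided into 4 shares of $28,000: Soraya, Zainab, Gideon, and Thandi each take $28,000.

Thandi receives $28,000.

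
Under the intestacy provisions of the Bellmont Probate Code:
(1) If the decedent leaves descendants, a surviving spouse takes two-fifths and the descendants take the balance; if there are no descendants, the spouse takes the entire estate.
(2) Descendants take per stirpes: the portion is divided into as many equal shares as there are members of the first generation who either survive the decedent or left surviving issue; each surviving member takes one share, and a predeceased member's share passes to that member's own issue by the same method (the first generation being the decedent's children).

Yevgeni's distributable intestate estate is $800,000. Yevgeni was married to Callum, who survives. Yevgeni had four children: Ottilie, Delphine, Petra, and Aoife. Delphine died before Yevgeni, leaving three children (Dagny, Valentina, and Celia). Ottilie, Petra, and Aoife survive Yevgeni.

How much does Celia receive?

Callum takes two-fifths of $800,000 = $320,000. The remaining $480,000 passes to the descendants.
The descendants' portion ($480,000) is divided into 4 shares of $120,000: Ottilie, Petra, and Aoife each take $120,000; Delphine's $120,000 share passes to Delphine's issue.
Delphine's share ($120,000) is divided into 3 shares of $40,000: Dagny, Valentina, and Celia each take $40,000.

Celia receives $40,000.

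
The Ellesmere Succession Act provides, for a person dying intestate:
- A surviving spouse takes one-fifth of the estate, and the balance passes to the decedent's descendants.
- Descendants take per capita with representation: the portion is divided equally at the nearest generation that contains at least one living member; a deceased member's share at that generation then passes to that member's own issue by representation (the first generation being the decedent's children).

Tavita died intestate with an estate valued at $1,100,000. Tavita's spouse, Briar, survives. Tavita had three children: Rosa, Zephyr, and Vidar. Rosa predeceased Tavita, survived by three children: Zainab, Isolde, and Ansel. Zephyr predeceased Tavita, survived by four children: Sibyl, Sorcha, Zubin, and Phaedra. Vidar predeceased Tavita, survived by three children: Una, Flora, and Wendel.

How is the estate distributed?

Briar: $220,000; Zainab: $88,000; Isolde: $88,000; Ansel: $88,000; Sibyl: $88,000; Sorcha: $88,000; Zubin: $88,000; Phaedra: $88,000; Una: $88,000; Flora: $88,000; Wendel: $88,000

Briar takes one-fifth of $1,100,000 = $220,000. The remaining $880,000 passes to the descendants.
No child survives, so the initial division is made at the grandchildren's generation.
The descendants' portion ($880,000) is divided into 10 shares of $88,000: Zainab, Isolde, Ansel, Sibyl, Sorcha, Zubin, Phaedra, Una, Flora, and Wendel each take $88,000.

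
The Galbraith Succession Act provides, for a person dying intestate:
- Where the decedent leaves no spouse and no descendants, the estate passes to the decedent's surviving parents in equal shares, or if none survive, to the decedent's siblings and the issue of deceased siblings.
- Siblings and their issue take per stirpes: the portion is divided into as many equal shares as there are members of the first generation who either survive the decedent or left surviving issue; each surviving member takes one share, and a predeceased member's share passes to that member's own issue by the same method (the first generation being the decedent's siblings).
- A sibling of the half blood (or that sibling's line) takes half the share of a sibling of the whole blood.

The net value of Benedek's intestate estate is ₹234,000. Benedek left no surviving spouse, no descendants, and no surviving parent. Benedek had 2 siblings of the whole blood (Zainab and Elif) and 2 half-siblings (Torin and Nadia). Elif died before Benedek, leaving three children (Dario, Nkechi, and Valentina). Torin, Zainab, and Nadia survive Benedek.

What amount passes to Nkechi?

Nkechi receives ₹26,000.

The entire ₹234,000 passes to the siblings and their issue.
Counting each half-blood sibling's line as half a unit, there are 3 units in ₹234,000, so one unit is ₹78,000. Whole-blood lines (Zainab and Elif) take ₹78,000 each; half-blood lines (Torin and Nadia) take ₹39,000 each.
Elif's share (₹78,000) is divided into 3 shares of ₹26,000: Dario, Nkechi, and Valentina each take ₹26,000.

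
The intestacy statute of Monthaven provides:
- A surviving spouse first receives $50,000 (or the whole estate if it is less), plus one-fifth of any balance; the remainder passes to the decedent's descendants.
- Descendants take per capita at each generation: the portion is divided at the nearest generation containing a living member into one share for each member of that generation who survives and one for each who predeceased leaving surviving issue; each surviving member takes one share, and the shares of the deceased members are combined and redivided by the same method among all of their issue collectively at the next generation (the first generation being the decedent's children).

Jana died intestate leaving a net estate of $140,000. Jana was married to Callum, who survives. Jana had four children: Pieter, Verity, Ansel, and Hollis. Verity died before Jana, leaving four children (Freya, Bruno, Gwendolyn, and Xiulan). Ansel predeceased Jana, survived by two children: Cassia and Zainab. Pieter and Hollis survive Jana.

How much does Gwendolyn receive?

Gwendolyn receives $6,000.

Callum first takes $50,000, leaving a balance of $90,000. Callum then takes one-fifth of the balance ($18,000), for a total of $68,000. The remaining $72,000 passes to the descendants.
The descendants' portion ($72,000) is divided at the children's generation into 4 shares of $18,000. Pieter and Hollis each take $18,000. The 2 shares of the deceased (Verity and Ansel) are combined into a pool of $36,000.
That pool ($36,000) is divided at the grandchildren's generation equally among Freya, Bruno, Gwendolyn, Xiulan, Cassia, and Zainab: $6,000 each.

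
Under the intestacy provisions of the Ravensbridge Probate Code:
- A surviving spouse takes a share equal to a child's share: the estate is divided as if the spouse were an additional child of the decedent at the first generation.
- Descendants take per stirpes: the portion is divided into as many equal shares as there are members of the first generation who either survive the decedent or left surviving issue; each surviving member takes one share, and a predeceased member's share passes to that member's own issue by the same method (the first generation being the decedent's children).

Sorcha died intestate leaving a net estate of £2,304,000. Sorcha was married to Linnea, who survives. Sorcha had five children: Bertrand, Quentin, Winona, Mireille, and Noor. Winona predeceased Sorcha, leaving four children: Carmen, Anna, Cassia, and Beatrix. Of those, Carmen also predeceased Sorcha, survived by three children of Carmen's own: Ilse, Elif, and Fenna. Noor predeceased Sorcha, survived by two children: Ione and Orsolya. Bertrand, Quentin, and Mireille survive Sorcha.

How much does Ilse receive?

Ilse receives £32,000.

The spouse counts as an additional share at the children's level, so there are 6 primary shares of £384,000. Linnea takes one such share (£384,000).
The children's combined portion (£1,920,000) is divided into 5 shares of £384,000: Bertrand, Quentin, and Mireille each take £384,000; Winona's £384,000 share passes to Winona's issue; Noor's £384,000 share passes to Noor's issue.
Winona's share (£384,000) is divided into 4 shares of £96,000: Anna, Cassia, and Beatrix each take £96,000; Carmen's £96,000 share passes to Carmen's issue.
Carmen's share (£96,000) is divided into 3 shares of £32,000: Ilse, Elif, and Fenna each take £32,000.
Noor's share (£384,000) is divided into 2 shares of £192,000: Ione and Orsolya each take £192,000.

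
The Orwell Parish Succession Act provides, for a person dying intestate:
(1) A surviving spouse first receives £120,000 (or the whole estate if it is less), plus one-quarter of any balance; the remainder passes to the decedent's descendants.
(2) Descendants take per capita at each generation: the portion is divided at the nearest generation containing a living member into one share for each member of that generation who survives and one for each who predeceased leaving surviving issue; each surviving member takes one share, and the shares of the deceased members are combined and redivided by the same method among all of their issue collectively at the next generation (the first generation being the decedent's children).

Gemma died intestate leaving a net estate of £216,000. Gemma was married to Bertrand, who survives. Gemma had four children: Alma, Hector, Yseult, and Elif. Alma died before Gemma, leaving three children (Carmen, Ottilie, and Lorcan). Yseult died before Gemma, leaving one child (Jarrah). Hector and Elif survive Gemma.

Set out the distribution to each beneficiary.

Bertrand: £144,000; Carmen: £9,000; Ottilie: £9,000; Lorcan: £9,000; Hector: £18,000; Jarrah: £9,000; Elif: £18,000

Bertrand first takes £120,000, leaving a balance of £96,000. Bertrand then takes one-quarter of the balance (£24,000), for a total of £144,000. The remaining £72,000 passes to the descendants.
The descendants' portion (£72,000) is divided at the children's generation into 4 shares of £18,000. Hector and Elif each take £18,000. The 2 shares of the deceased (Alma and Yseult) are combined into a pool of £36,000.
That pool (£36,000) is divided at the grandchildren's generation equally among Carmen, Ottilie, Lorcan, and Jarrah: £9,000 each.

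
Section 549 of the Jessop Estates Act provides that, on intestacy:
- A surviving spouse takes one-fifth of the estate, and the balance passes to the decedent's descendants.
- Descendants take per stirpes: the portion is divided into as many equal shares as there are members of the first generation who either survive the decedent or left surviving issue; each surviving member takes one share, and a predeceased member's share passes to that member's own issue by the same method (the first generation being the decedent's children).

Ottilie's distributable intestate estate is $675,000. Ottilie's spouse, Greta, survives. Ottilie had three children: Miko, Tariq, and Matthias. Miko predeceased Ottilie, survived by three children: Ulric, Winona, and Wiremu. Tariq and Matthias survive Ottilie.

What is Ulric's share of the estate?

Greta takes one-fifth of $675,000 = $135,000. The remaining $540,000 passes to the descendants.
The descendants' portion ($540,000) is divided into 3 shares of $180,000: Tariq and Matthias each take $180,000; Miko's $180,000 share passes to Miko's issue.
Miko's share ($180,000) is divided into 3 shares of $60,000: Ulric, Winona, and Wiremu each take $60,000.

Ulric receives $60,000.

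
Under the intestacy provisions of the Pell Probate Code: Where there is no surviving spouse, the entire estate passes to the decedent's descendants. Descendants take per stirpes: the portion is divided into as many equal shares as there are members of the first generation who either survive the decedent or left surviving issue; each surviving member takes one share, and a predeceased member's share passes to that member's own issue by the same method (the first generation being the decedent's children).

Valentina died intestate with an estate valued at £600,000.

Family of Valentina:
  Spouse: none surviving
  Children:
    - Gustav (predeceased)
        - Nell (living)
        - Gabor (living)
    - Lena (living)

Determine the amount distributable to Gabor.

The entire £600,000 passes to the descendants.
That amount (£600,000) is divided into 2 shares of £300,000: Lena takes £300,000; Gustav's £300,000 share passes to Gustav's issue.
Gustav's share (£300,000) is divided into 2 shares of £150,000: Nell and Gabor each take £150,000.

Gabor receives £150,000.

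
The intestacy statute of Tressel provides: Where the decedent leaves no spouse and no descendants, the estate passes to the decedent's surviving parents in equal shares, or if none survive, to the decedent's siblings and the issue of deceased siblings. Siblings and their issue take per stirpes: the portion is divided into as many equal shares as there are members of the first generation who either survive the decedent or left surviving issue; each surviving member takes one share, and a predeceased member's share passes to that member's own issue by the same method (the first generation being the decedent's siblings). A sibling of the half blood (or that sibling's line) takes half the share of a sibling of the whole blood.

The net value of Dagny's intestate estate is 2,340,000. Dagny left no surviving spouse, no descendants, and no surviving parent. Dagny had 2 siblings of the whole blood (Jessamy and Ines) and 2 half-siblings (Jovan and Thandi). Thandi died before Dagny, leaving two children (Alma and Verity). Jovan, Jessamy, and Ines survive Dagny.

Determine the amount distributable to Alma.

The entire 2,340,000 passes to the siblings and their issue.
Counting each half-blood sibling's line as half a unit, there are 3 units in 2,340,000, so one unit is 780,000. Whole-blood lines (Jessamy and Ines) take 780,000 each; half-blood lines (Jovan and Thandi) take 390,000 each.
Thandi's share (390,000) is divided into 2 shares of 195,000: Alma and Verity each take 195,000.

Alma receives 195,000.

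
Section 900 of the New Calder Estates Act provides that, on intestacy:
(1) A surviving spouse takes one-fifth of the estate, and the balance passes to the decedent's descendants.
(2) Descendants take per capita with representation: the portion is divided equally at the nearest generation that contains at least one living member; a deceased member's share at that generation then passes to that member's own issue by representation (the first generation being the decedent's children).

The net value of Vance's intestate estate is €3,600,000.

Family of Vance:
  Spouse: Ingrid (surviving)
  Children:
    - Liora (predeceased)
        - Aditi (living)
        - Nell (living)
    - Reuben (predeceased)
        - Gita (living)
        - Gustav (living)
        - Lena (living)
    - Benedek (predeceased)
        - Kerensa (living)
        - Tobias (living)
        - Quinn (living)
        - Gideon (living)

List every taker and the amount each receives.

Ingrid takes one-fifth of €3,600,000 = €720,000. The remaining €2,880,000 passes to the descendants.
No child survives, so the initial division is made at the grandchildren's generation.
The descendants' portion (€2,880,000) is divided into 9 shares of €320,000: Aditi, Nell, Gita, Gustav, Lena, Kerensa, Tobias, Quinn, and Gideon each take €320,000.

Ingrid: €720,000; Aditi: €320,000; Nell: €320,000; Gita: €320,000; Gustav: €320,000; Lena: €320,000; Kerensa: €320,000; Tobias: €320,000; Quinn: €320,000; Gideon: €320,000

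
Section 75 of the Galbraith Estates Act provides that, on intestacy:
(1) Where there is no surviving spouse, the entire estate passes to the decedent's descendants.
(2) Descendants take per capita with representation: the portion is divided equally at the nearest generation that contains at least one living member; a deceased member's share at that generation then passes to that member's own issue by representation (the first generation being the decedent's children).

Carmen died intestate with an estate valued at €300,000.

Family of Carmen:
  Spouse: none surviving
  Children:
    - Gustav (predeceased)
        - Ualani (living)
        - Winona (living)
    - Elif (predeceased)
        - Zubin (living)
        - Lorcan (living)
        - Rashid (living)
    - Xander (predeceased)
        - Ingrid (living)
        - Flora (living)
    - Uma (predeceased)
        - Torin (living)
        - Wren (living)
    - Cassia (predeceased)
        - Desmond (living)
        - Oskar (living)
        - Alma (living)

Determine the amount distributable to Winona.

Winona receives €25,000.

The entire €300,000 passes to the descendants.
No child survives, so the initial division is made at the grandchildren's generation.
That amount (€300,000) is divided into 12 shares of €25,000: Ualani, Winona, Zubin, Lorcan, Rashid, Ingrid, Flora, Torin, Wren, Desmond, Oskar, and Alma each take €25,000.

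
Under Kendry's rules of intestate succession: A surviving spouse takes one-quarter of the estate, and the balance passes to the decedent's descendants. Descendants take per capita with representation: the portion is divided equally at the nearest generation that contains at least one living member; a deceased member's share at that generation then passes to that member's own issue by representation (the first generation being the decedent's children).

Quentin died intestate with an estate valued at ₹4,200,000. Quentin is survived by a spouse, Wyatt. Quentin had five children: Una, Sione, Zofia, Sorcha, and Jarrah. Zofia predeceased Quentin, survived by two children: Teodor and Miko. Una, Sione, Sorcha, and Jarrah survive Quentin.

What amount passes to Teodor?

Wyatt takes one-quarter of ₹4,200,000 = ₹1,050,000. The remaining ₹3,150,000 passes to the descendants.
The descendants' portion (₹3,150,000) is divided into 5 shares of ₹630,000: Una, Sione, Sorcha, and Jarrah each take ₹630,000; Zofia's ₹630,000 share passes to Zofia's issue.
Zofia's share (₹630,000) is divided into 2 shares of ₹315,000: Teodor and Miko each take ₹315,000.

Teodor receives ₹315,000.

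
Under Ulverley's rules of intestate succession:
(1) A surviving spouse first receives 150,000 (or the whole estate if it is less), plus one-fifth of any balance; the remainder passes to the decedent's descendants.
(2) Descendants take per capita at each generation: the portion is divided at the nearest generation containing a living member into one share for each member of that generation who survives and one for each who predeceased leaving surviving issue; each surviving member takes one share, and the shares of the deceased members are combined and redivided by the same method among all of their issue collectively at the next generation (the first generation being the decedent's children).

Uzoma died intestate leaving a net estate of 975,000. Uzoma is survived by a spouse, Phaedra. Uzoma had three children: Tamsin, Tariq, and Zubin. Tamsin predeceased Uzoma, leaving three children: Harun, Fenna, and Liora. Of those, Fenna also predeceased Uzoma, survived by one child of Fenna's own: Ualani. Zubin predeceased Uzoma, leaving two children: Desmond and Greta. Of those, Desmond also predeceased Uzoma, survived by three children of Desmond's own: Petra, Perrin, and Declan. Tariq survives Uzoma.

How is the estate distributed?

Phaedra first takes 150,000, leaving a balance of 825,000. Phaedra then takes one-fifth of the balance (165,000), for a total of 315,000. The remaining 660,000 passes to the descendants.
The descendants' portion (660,000) is divided at the children's generation into 3 shares of 220,000. Tariq takes 220,000. The 2 shares of the deceased (Tamsin and Zubin) are combined into a pool of 440,000.
That pool (440,000) is divided at the grandchildren's generation into 5 shares of 88,000. Harun, Liora, and Greta each take 88,000. The 2 shares of the deceased (Fenna and Desmond) are combined into a pool of 176,000.
That pool (176,000) is divided at the great-grandchildren's generation equally among Ualani, Petra, Perrin, and Declan: 44,000 each.

Phaedra: 315,000; Harun: 88,000; Ualani: 44,000; Liora: 88,000; Tariq: 220,000; Petra: 44,000; Perrin: 44,000; Declan: 44,000; Greta: 88,000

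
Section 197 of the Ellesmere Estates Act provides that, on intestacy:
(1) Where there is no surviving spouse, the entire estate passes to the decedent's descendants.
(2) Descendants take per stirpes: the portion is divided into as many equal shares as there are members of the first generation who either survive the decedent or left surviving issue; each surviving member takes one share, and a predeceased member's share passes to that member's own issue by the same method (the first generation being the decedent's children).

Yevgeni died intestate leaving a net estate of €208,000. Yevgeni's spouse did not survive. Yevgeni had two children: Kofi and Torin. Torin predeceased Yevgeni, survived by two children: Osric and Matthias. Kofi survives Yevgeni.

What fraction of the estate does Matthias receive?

The entire €208,000 passes to the descendants.
That amount (€208,000) is divided into 2 shares of €104,000: Kofi takes €104,000; Torin's €104,000 share passes to Torin's issue.
Torin's share (€104,000) is divided into 2 shares of €52,000: Osric and Matthias each take €52,000.

Matthias receives 1/4 of the estate.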